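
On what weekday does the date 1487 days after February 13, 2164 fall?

Thursday

Feb 13, 2164 is a Monday.
1487 mod 7 = 3, so 1487 days after a Monday is Monday + 3 = Thursday.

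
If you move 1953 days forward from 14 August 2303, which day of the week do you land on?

Aug 14, 2303 is a Friday.
1953 mod 7 = 0, so 1953 days after a Friday is Friday + 0 = Friday.

Friday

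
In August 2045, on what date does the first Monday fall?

August 7, 2045

August 1, 2045 is a Tuesday.
The first Monday is therefore August 7 (6 days later).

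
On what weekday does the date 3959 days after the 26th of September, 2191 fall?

First find the weekday of Sep 26, 2191. Doomsday rule: the anchor day for the 2100s is Sunday. For year 91: 91÷12 = 7 r 7, and 7÷4 = 1, so 7+7+1 = 15.
Sunday + 15 ≡ Monday — that's 2191's doomsday.
In September the doomsday date is Sep 5.
Sep 26 is 21 days after Sep 5; 21 mod 7 = 0, so Monday + 0 = Monday.
3959 mod 7 = 4, so 3959 days after a Monday is Monday + 4 = Friday.

Friday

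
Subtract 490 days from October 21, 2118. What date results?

June 18, 2117

−365 (one year) → Oct 21, 2117 (125 left).
−21 → Sep 30, 2117 (end of Sep, 30 days; 104 left).
−30 → Aug 31, 2117 (end of Aug, 31 days; 74 left).
−31 → Jul 31, 2117 (end of Jul, 31 days; 43 left).
−31 → Jun 30, 2117 (end of Jun, 30 days; 12 left).
−12 → Jun 18, 2117.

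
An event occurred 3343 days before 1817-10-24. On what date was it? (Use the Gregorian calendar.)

August 29, 1808

−365 (one year) → Oct 24, 1816 (2978 left).
−366 (one year; includes Feb 29, 1816) → Oct 24, 1815 (2612 left).
−365 (one year) → Oct 24, 1814 (2247 left).
−365 (one year) → Oct 24, 1813 (1882 left).
−365 (one year) → Oct 24, 1812 (1517 left).
−366 (one year; includes Feb 29, 1812) → Oct 24, 1811 (1151 left).
−365 (one year) → Oct 24, 1810 (786 left).
−365 (one year) → Oct 24, 1809 (421 left).
−365 (one year) → Oct 24, 1808 (56 left).
−24 → Sep 30, 1808 (end of Sep, 30 days; 32 left).
−30 → Aug 31, 1808 (end of Aug, 31 days; 2 left).
−2 → Aug 29, 1808.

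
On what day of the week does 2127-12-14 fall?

Doomsday rule: the anchor day for the 2100s is Sunday. For year 27: 27÷12 = 2 r 3, and 3÷4 = 0, so 2+3+0 = 5.
Sunday + 5 ≡ Friday — that's 2127's doomsday.
In December the doomsday date is Dec 12.
Dec 14 is 2 days after Dec 12; 2 mod 7 = 2, so Friday + 2 = Sunday.

Sunday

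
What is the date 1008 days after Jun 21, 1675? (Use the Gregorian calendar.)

+366 (one year; includes Feb 29, 1676) → Jun 21, 1676 (642 left).
+365 (one year) → Jun 21, 1677 (277 left).
Jun has 30 days: +10 → Jul 1, 1677 (267 left).
Jul has 31 days: +31 → Aug 1, 1677 (236 left).
Aug has 31 days: +31 → Sep 1, 1677 (205 left).
Sep has 30 days: +30 → Oct 1, 1677 (175 left).
Oct has 31 days: +31 → Nov 1, 1677 (144 left).
Nov has 30 days: +30 → Dec 1, 1677 (114 left).
Dec has 31 days: +31 → Jan 1, 1678 (83 left).
Jan has 31 days: +31 → Feb 1, 1678 (52 left).
Feb has 28 days: +28 → Mar 1, 1678 (24 left).
+24 → Mar 25, 1678.

March 25, 1678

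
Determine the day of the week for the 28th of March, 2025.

Friday

Doomsday rule: the anchor day for the 2000s is Tuesday. For year 25: 25÷12 = 2 r 1, and 1÷4 = 0, so 2+1+0 = 3.
Tuesday + 3 ≡ Friday — that's 2025's doomsday.
In March the doomsday date is Mar 14.
Mar 28 is 14 days after Mar 14; 14 mod 7 = 0, so Friday + 0 = Friday.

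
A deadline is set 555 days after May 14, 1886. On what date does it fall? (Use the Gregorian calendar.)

November 20, 1887

+365 (one year) → May 14, 1887 (190 left).
May has 31 days: +18 → Jun 1, 1887 (172 left).
Jun has 30 days: +30 → Jul 1, 1887 (142 left).
Jul has 31 days: +31 → Aug 1, 1887 (111 left).
Aug has 31 days: +31 → Sep 1, 1887 (80 left).
Sep has 30 days: +30 → Oct 1, 1887 (50 left).
Oct has 31 days: +31 → Nov 1, 1887 (19 left).
+19 → Nov 20, 1887.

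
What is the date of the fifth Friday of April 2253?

April 1, 2253 is a Friday.
The first Friday is therefore April 1 (same day).
The fifth Friday is 1 + 4×7 = April 29.

April 29, 2253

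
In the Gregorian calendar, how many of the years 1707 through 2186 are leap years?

Multiples of 4 in [1707,2186]: 120.
Of those, multiples of 100: 4 (not leap unless ÷400).
Multiples of 400: 1.
Leap years = 120 − 4 + 1 = 117.

117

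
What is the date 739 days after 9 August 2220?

+365 (one year) → Aug 9, 2221 (374 left).
Aug has 31 days: +23 → Sep 1, 2221 (351 left).
Sep has 30 days: +30 → Oct 1, 2221 (321 left).
Oct has 31 days: +31 → Nov 1, 2221 (290 left).
Nov has 30 days: +30 → Dec 1, 2221 (260 left).
Dec has 31 days: +31 → Jan 1, 2222 (229 left).
Jan has 31 days: +31 → Feb 1, 2222 (198 left).
Feb has 28 days: +28 → Mar 1, 2222 (170 left).
Mar has 31 days: +31 → Apr 1, 2222 (139 left).
Apr has 30 days: +30 → May 1, 2222 (109 left).
May has 31 days: +31 → Jun 1, 2222 (78 left).
Jun has 30 days: +30 → Jul 1, 2222 (48 left).
Jul has 31 days: +31 → Aug 1, 2222 (17 left).
+17 → Aug 18, 2222.

August 18, 2222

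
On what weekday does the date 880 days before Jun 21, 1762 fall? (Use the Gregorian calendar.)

First find the weekday of Jun 21, 1762. Doomsday rule: the anchor day for the 1700s is Sunday. For year 62: 62÷12 = 5 r 2, and 2÷4 = 0, so 5+2+0 = 7.
Sunday + 7 ≡ Sunday — that's 1762's doomsday.
In June the doomsday date is Jun 6.
Jun 21 is 15 days after Jun 6; 15 mod 7 = 1, so Sunday + 1 = Monday.
880 mod 7 = 5, so 880 days before a Monday is Monday − 5 = Wednesday.

Wednesday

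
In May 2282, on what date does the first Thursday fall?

May 1, 2282 is a Monday.
The first Thursday is therefore May 4 (3 days later).

May 4, 2282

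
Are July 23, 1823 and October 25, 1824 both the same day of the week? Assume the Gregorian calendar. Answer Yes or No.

From Jul 23, 1823 to Oct 25, 1824 is 460 days.
460 mod 7 = 5, so they are different weekdays.
(Jul 23, 1823 is a Wednesday; Oct 25, 1824 is a Monday.)

No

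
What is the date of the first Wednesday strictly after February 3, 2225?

Feb 3, 2225 is a Thursday.
From Thursday to the next Wednesday is 6 days.
Feb 3, 2225 + 6 = Feb 9, 2225.

February 9, 2225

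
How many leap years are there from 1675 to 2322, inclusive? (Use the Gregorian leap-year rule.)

156

Multiples of 4 in [1675,2322]: 162.
Of those, multiples of 100: 7 (not leap unless ÷400).
Multiples of 400: 1.
Leap years = 162 − 7 + 1 = 156.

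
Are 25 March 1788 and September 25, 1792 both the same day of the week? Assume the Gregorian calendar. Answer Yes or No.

From Mar 25, 1788 to Sep 25, 1792 is 1645 days.
1645 mod 7 = 0, so they are the same weekday.
(Mar 25, 1788 is a Tuesday; Sep 25, 1792 is a Tuesday.)

Yes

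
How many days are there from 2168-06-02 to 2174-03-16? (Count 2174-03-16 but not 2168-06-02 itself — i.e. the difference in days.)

Jun 2, 2168 → Jun 2, 2169: 365 days.
Jun 2, 2169 → Jun 2, 2170: 365 days.
Jun 2, 2170 → Jun 2, 2171: 365 days.
Jun 2, 2171 → Jun 2, 2172: 366 days (Feb 29, 2172 is in that span).
Jun 2, 2172 → Jun 2, 2173: 365 days.
Jun 2, 2173 → Jul 2, 2173: 30 days (June has 30).
Jul 2, 2173 → Aug 2, 2173: 31 days (July has 31).
Aug 2, 2173 → Sep 2, 2173: 31 days (August has 31).
Sep 2, 2173 → Oct 2, 2173: 30 days (September has 30).
Oct 2, 2173 → Nov 2, 2173: 31 days (October has 31).
Nov 2, 2173 → Dec 2, 2173: 30 days (November has 30).
Dec 2, 2173 → Jan 2, 2174: 31 days (December has 31).
Jan 2, 2174 → Feb 2, 2174: 31 days (January has 31).
Feb 2, 2174 → Mar 2, 2174: 28 days (February has 28).
Mar 2, 2174 → Mar 16, 2174: 14 days.
Total: 2113 days.

2113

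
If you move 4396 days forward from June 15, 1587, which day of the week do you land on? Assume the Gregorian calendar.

First find the weekday of Jun 15, 1587. Doomsday rule: the anchor day for the 1500s is Wednesday. For year 87: 87÷12 = 7 r 3, and 3÷4 = 0, so 7+3+0 = 10.
Wednesday + 10 ≡ Saturday — that's 1587's doomsday.
In June the doomsday date is Jun 6.
Jun 15 is 9 days after Jun 6; 9 mod 7 = 2, so Saturday + 2 = Monday.
4396 mod 7 = 0, so 4396 days after a Monday is Monday + 0 = Monday.

Monday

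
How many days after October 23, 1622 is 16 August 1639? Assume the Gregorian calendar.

6141

Oct 23, 1622 → Oct 23, 1623: 365 days.
Oct 23, 1623 → Oct 23, 1624: 366 days (Feb 29, 1624 is in that span).
Oct 23, 1624 → Oct 23, 1625: 365 days.
Oct 23, 1625 → Oct 23, 1626: 365 days.
Oct 23, 1626 → Oct 23, 1627: 365 days.
Oct 23, 1627 → Oct 23, 1628: 366 days (Feb 29, 1628 is in that span).
Oct 23, 1628 → Oct 23, 1629: 365 days.
Oct 23, 1629 → Oct 23, 1630: 365 days.
Oct 23, 1630 → Oct 23, 1631: 365 days.
Oct 23, 1631 → Oct 23, 1632: 366 days (Feb 29, 1632 is in that span).
Oct 23, 1632 → Oct 23, 1633: 365 days.
Oct 23, 1633 → Oct 23, 1634: 365 days.
Oct 23, 1634 → Oct 23, 1635: 365 days.
Oct 23, 1635 → Oct 23, 1636: 366 days (Feb 29, 1636 is in that span).
Oct 23, 1636 → Oct 23, 1637: 365 days.
Oct 23, 1637 → Oct 23, 1638: 365 days.
Oct 23, 1638 → Nov 23, 1638: 31 days (October has 31).
Nov 23, 1638 → Dec 23, 1638: 30 days (November has 30).
Dec 23, 1638 → Jan 23, 1639: 31 days (December has 31).
Jan 23, 1639 → Feb 23, 1639: 31 days (January has 31).
Feb 23, 1639 → Mar 23, 1639: 28 days (February has 28).
Mar 23, 1639 → Apr 23, 1639: 31 days (March has 31).
Apr 23, 1639 → May 23, 1639: 30 days (April has 30).
May 23, 1639 → Jun 23, 1639: 31 days (May has 31).
Jun 23, 1639 → Jul 23, 1639: 30 days (June has 30).
Jul 23, 1639 → Aug 16, 1639: 24 days.
Total: 6141 days.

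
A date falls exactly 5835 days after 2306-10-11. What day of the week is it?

First find the weekday of Oct 11, 2306. Doomsday rule: the anchor day for the 2300s is Wednesday. For year 06: 6÷12 = 0 r 6, and 6÷4 = 1, so 0+6+1 = 7.
Wednesday + 7 ≡ Wednesday — that's 2306's doomsday.
In October the doomsday date is Oct 10.
Oct 11 is 1 day after Oct 10; 1 mod 7 = 1, so Wednesday + 1 = Thursday.
5835 mod 7 = 4, so 5835 days after a Thursday is Thursday + 4 = Monday.

Monday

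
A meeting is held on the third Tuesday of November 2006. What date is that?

November 1, 2006 is a Wednesday.
The first Tuesday is therefore November 7 (6 days later).
The third Tuesday is 7 + 2×7 = November 21.

November 21, 2006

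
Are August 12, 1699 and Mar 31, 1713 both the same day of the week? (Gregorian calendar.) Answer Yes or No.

From Aug 12, 1699 to Mar 31, 1713 is 4979 days.
4979 mod 7 = 2, so they are different weekdays.
(Aug 12, 1699 is a Wednesday; Mar 31, 1713 is a Friday.)

No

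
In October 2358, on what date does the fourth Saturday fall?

October 1, 2358 is a Wednesday.
The first Saturday is therefore October 4 (3 days later).
The fourth Saturday is 4 + 3×7 = October 25.

October 25, 2358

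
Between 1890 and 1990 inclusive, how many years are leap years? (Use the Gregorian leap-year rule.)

24

Multiples of 4 in [1890,1990]: 25.
Of those, multiples of 100: 1 (not leap unless ÷400).
Multiples of 400: 0.
Leap years = 25 − 1 + 0 = 24.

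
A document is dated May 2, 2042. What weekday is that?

Doomsday rule: the anchor day for the 2000s is Tuesday. For year 42: 42÷12 = 3 r 6, and 6÷4 = 1, so 3+6+1 = 10.
Tuesday + 10 ≡ Friday — that's 2042's doomsday.
In May the doomsday date is May 9.
May 2 is 7 days before May 9; 7 mod 7 = 0, so Friday − 0 = Friday.

Friday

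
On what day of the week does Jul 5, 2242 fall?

Doomsday rule: the anchor day for the 2200s is Friday. For year 42: 42÷12 = 3 r 6, and 6÷4 = 1, so 3+6+1 = 10.
Friday + 10 ≡ Monday — that's 2242's doomsday.
In July the doomsday date is Jul 11.
Jul 5 is 6 days before Jul 11; 6 mod 7 = 6, so Monday − 6 = Tuesday.

Tuesday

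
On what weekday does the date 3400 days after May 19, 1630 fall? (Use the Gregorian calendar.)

First find the weekday of May 19, 1630. Doomsday rule: the anchor day for the 1600s is Tuesday. For year 30: 30÷12 = 2 r 6, and 6÷4 = 1, so 2+6+1 = 9.
Tuesday + 9 ≡ Thursday — that's 1630's doomsday.
In May the doomsday date is May 9.
May 19 is 10 days after May 9; 10 mod 7 = 3, so Thursday + 3 = Sunday.
3400 mod 7 = 5, so 3400 days after a Sunday is Sunday + 5 = Friday.

Friday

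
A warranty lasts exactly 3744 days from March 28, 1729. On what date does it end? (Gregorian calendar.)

+365 (one year) → Mar 28, 1730 (3379 left).
+365 (one year) → Mar 28, 1731 (3014 left).
+366 (one year; includes Feb 29, 1732) → Mar 28, 1732 (2648 left).
+365 (one year) → Mar 28, 1733 (2283 left).
+365 (one year) → Mar 28, 1734 (1918 left).
+365 (one year) → Mar 28, 1735 (1553 left).
+366 (one year; includes Feb 29, 1736) → Mar 28, 1736 (1187 left).
+365 (one year) → Mar 28, 1737 (822 left).
+365 (one year) → Mar 28, 1738 (457 left).
+365 (one year) → Mar 28, 1739 (92 left).
Mar has 31 days: +4 → Apr 1, 1739 (88 left).
Apr has 30 days: +30 → May 1, 1739 (58 left).
May has 31 days: +31 → Jun 1, 1739 (27 left).
+27 → Jun 28, 1739.

June 28, 1739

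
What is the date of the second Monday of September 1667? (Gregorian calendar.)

September 12, 1667

September 1, 1667 is a Thursday.
The first Monday is therefore September 5 (4 days later).
The second Monday is 5 + 1×7 = September 12.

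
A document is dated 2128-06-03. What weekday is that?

Thursday

Doomsday rule: the anchor day for the 2100s is Sunday. For year 28: 28÷12 = 2 r 4, and 4÷4 = 1, so 2+4+1 = 7.
Sunday + 7 ≡ Sunday — that's 2128's doomsday.
In June the doomsday date is Jun 6.
Jun 3 is 3 days before Jun 6; 3 mod 7 = 3, so Sunday − 3 = Thursday.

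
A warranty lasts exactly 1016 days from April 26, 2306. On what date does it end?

February 5, 2309

+365 (one year) → Apr 26, 2307 (651 left).
+366 (one year; includes Feb 29, 2308) → Apr 26, 2308 (285 left).
Apr has 30 days: +5 → May 1, 2308 (280 left).
May has 31 days: +31 → Jun 1, 2308 (249 left).
Jun has 30 days: +30 → Jul 1, 2308 (219 left).
Jul has 31 days: +31 → Aug 1, 2308 (188 left).
Aug has 31 days: +31 → Sep 1, 2308 (157 left).
Sep has 30 days: +30 → Oct 1, 2308 (127 left).
Oct has 31 days: +31 → Nov 1, 2308 (96 left).
Nov has 30 days: +30 → Dec 1, 2308 (66 left).
Dec has 31 days: +31 → Jan 1, 2309 (35 left).
Jan has 31 days: +31 → Feb 1, 2309 (4 left).
+4 → Feb 5, 2309.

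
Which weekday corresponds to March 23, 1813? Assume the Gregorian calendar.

Doomsday rule: the anchor day for the 1800s is Friday. For year 13: 13÷12 = 1 r 1, and 1÷4 = 0, so 1+1+0 = 2.
Friday + 2 ≡ Sunday — that's 1813's doomsday.
In March the doomsday date is Mar 14.
Mar 23 is 9 days after Mar 14; 9 mod 7 = 2, so Sunday + 2 = Tuesday.

Tuesday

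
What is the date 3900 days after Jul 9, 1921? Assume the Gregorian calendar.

+365 (one year) → Jul 9, 1922 (3535 left).
+365 (one year) → Jul 9, 1923 (3170 left).
+366 (one year; includes Feb 29, 1924) → Jul 9, 1924 (2804 left).
+365 (one year) → Jul 9, 1925 (2439 left).
+365 (one year) → Jul 9, 1926 (2074 left).
+365 (one year) → Jul 9, 1927 (1709 left).
+366 (one year; includes Feb 29, 1928) → Jul 9, 1928 (1343 left).
+365 (one year) → Jul 9, 1929 (978 left).
+365 (one year) → Jul 9, 1930 (613 left).
+365 (one year) → Jul 9, 1931 (248 left).
Jul has 31 days: +23 → Aug 1, 1931 (225 left).
Aug has 31 days: +31 → Sep 1, 1931 (194 left).
Sep has 30 days: +30 → Oct 1, 1931 (164 left).
Oct has 31 days: +31 → Nov 1, 1931 (133 left).
Nov has 30 days: +30 → Dec 1, 1931 (103 left).
Dec has 31 days: +31 → Jan 1, 1932 (72 left).
Jan has 31 days: +31 → Feb 1, 1932 (41 left).
Feb has 29 days: +29 → Mar 1, 1932 (12 left).
+12 → Mar 13, 1932.

March 13, 1932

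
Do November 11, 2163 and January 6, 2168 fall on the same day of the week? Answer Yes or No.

From Nov 11, 2163 to Jan 6, 2168 is 1517 days.
1517 mod 7 = 5, so they are different weekdays.
(Nov 11, 2163 is a Friday; Jan 6, 2168 is a Wednesday.)

No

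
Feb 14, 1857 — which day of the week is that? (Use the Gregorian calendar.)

January 1, 1857 is a Thursday.
Jan 1, 1857 → Feb 1, 1857: 31 days (January has 31).
Feb 1, 1857 → Feb 14, 1857: 13 days.
Total: 44 days.
44 mod 7 = 2, so Thursday + 2 = Saturday.

Saturday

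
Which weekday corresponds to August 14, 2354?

Doomsday rule: the anchor day for the 2300s is Wednesday. For year 54: 54÷12 = 4 r 6, and 6÷4 = 1, so 4+6+1 = 11.
Wednesday + 11 ≡ Sunday — that's 2354's doomsday.
In August the doomsday date is Aug 8.
Aug 14 is 6 days after Aug 8; 6 mod 7 = 6, so Sunday + 6 = Saturday.

Saturday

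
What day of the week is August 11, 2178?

Tuesday

Doomsday rule: the anchor day for the 2100s is Sunday. For year 78: 78÷12 = 6 r 6, and 6÷4 = 1, so 6+6+1 = 13.
Sunday + 13 ≡ Saturday — that's 2178's doomsday.
In August the doomsday date is Aug 8.
Aug 11 is 3 days after Aug 8; 3 mod 7 = 3, so Saturday + 3 = Tuesday.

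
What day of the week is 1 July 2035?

January 1, 2035 is a Monday.
Jan 1, 2035 → Feb 1, 2035: 31 days (January has 31).
Feb 1, 2035 → Mar 1, 2035: 28 days (February has 28).
Mar 1, 2035 → Apr 1, 2035: 31 days (March has 31).
Apr 1, 2035 → May 1, 2035: 30 days (April has 30).
May 1, 2035 → Jun 1, 2035: 31 days (May has 31).
Jun 1, 2035 → Jul 1, 2035: 30 days.
Total: 181 days.
181 mod 7 = 6, so Monday + 6 = Sunday.

Sunday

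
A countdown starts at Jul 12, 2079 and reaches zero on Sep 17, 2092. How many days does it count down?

Jul 12, 2079 → Jul 12, 2080: 366 days (Feb 29, 2080 is in that span).
Jul 12, 2080 → Jul 12, 2081: 365 days.
Jul 12, 2081 → Jul 12, 2082: 365 days.
Jul 12, 2082 → Jul 12, 2083: 365 days.
Jul 12, 2083 → Jul 12, 2084: 366 days (Feb 29, 2084 is in that span).
Jul 12, 2084 → Jul 12, 2085: 365 days.
Jul 12, 2085 → Jul 12, 2086: 365 days.
Jul 12, 2086 → Jul 12, 2087: 365 days.
Jul 12, 2087 → Jul 12, 2088: 366 days (Feb 29, 2088 is in that span).
Jul 12, 2088 → Jul 12, 2089: 365 days.
Jul 12, 2089 → Jul 12, 2090: 365 days.
Jul 12, 2090 → Jul 12, 2091: 365 days.
Jul 12, 2091 → Jul 12, 2092: 366 days (Feb 29, 2092 is in that span).
Jul 12, 2092 → Aug 12, 2092: 31 days (July has 31).
Aug 12, 2092 → Sep 12, 2092: 31 days (August has 31).
Sep 12, 2092 → Sep 17, 2092: 5 days.
Total: 4816 days.

4816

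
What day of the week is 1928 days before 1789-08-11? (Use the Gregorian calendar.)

First find the weekday of Aug 11, 1789. Doomsday rule: the anchor day for the 1700s is Sunday. For year 89: 89÷12 = 7 r 5, and 5÷4 = 1, so 7+5+1 = 13.
Sunday + 13 ≡ Saturday — that's 1789's doomsday.
In August the doomsday date is Aug 8.
Aug 11 is 3 days after Aug 8; 3 mod 7 = 3, so Saturday + 3 = Tuesday.
1928 mod 7 = 3, so 1928 days before a Tuesday is Tuesday − 3 = Saturday.

Saturday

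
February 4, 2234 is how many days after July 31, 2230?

Jul 31, 2230 → Jul 31, 2231: 365 days.
Jul 31, 2231 → Jul 31, 2232: 366 days (Feb 29, 2232 is in that span).
Jul 31, 2232 → Jul 31, 2233: 365 days.
Jul 31, 2233 → Aug 31, 2233: 31 days (July has 31).
Aug 31, 2233 → Sep 30, 2233: 30 days (August has 31).
Sep 30, 2233 → Oct 30, 2233: 30 days (September has 30).
Oct 30, 2233 → Nov 30, 2233: 31 days (October has 31).
Nov 30, 2233 → Dec 30, 2233: 30 days (November has 30).
Dec 30, 2233 → Jan 30, 2234: 31 days (December has 31).
Jan 30, 2234 → Feb 4, 2234: 5 days.
Total: 1284 days.

1284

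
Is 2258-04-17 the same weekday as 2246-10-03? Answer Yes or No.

From Oct 3, 2246 to Apr 17, 2258 is 4214 days.
4214 mod 7 = 0, so they are the same weekday.
(Oct 3, 2246 is a Saturday; Apr 17, 2258 is a Saturday.)

Yes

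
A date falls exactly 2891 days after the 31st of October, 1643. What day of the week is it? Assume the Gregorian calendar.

Oct 31, 1643 is a Saturday.
2891 mod 7 = 0, so 2891 days after a Saturday is Saturday + 0 = Saturday.

Saturday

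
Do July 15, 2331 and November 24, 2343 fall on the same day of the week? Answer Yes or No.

Yes

From Jul 15, 2331 to Nov 24, 2343 is 4515 days.
4515 mod 7 = 0, so they are the same weekday.
(Jul 15, 2331 is a Wednesday; Nov 24, 2343 is a Wednesday.)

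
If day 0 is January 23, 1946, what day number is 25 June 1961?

Jan 23, 1946 → Jan 23, 1947: 365 days.
Jan 23, 1947 → Jan 23, 1948: 365 days.
Jan 23, 1948 → Jan 23, 1949: 366 days (Feb 29, 1948 is in that span).
Jan 23, 1949 → Jan 23, 1950: 365 days.
Jan 23, 1950 → Jan 23, 1951: 365 days.
Jan 23, 1951 → Jan 23, 1952: 365 days.
Jan 23, 1952 → Jan 23, 1953: 366 days (Feb 29, 1952 is in that span).
Jan 23, 1953 → Jan 23, 1954: 365 days.
Jan 23, 1954 → Jan 23, 1955: 365 days.
Jan 23, 1955 → Jan 23, 1956: 365 days.
Jan 23, 1956 → Jan 23, 1957: 366 days (Feb 29, 1956 is in that span).
Jan 23, 1957 → Jan 23, 1958: 365 days.
Jan 23, 1958 → Jan 23, 1959: 365 days.
Jan 23, 1959 → Jan 23, 1960: 365 days.
Jan 23, 1960 → Jan 23, 1961: 366 days (Feb 29, 1960 is in that span).
Jan 23, 1961 → Feb 23, 1961: 31 days (January has 31).
Feb 23, 1961 → Mar 23, 1961: 28 days (February has 28).
Mar 23, 1961 → Apr 23, 1961: 31 days (March has 31).
Apr 23, 1961 → May 23, 1961: 30 days (April has 30).
May 23, 1961 → Jun 23, 1961: 31 days (May has 31).
Jun 23, 1961 → Jun 25, 1961: 2 days.
Total: 5632 days.

5632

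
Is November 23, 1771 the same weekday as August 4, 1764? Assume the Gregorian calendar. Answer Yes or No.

Yes

From Aug 4, 1764 to Nov 23, 1771 is 2667 days.
2667 mod 7 = 0, so they are the same weekday.
(Aug 4, 1764 is a Saturday; Nov 23, 1771 is a Saturday.)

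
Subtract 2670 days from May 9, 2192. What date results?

−366 (one year; includes Feb 29, 2192) → May 9, 2191 (2304 left).
−365 (one year) → May 9, 2190 (1939 left).
−365 (one year) → May 9, 2189 (1574 left).
−365 (one year) → May 9, 2188 (1209 left).
−366 (one year; includes Feb 29, 2188) → May 9, 2187 (843 left).
−365 (one year) → May 9, 2186 (478 left).
−365 (one year) → May 9, 2185 (113 left).
−9 → Apr 30, 2185 (end of Apr, 30 days; 104 left).
−30 → Mar 31, 2185 (end of Mar, 31 days; 74 left).
−31 → Feb 28, 2185 (end of Feb, 28 days; 43 left).
−28 → Jan 31, 2185 (end of Jan, 31 days; 15 left).
−15 → Jan 16, 2185.

January 16, 2185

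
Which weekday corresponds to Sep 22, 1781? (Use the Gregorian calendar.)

Doomsday rule: the anchor day for the 1700s is Sunday. For year 81: 81÷12 = 6 r 9, and 9÷4 = 2, so 6+9+2 = 17.
Sunday + 17 ≡ Wednesday — that's 1781's doomsday.
In September the doomsday date is Sep 5.
Sep 22 is 17 days after Sep 5; 17 mod 7 = 3, so Wednesday + 3 = Saturday.

Saturday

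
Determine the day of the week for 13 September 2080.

Doomsday rule: the anchor day for the 2000s is Tuesday. For year 80: 80÷12 = 6 r 8, and 8÷4 = 2, so 6+8+2 = 16.
Tuesday + 16 ≡ Thursday — that's 2080's doomsday.
In September the doomsday date is Sep 5.
Sep 13 is 8 days after Sep 5; 8 mod 7 = 1, so Thursday + 1 = Friday.

Friday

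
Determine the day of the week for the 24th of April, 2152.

Monday

Doomsday rule: the anchor day for the 2100s is Sunday. For year 52: 52÷12 = 4 r 4, and 4÷4 = 1, so 4+4+1 = 9.
Sunday + 9 ≡ Tuesday — that's 2152's doomsday.
In April the doomsday date is Apr 4.
Apr 24 is 20 days after Apr 4; 20 mod 7 = 6, so Tuesday + 6 = Monday.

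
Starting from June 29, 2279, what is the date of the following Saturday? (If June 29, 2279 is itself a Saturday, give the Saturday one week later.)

July 5, 2279

Jun 29, 2279 is a Sunday.
From Sunday to the next Saturday is 6 days.
Jun 29, 2279 + 6 = Jul 5, 2279.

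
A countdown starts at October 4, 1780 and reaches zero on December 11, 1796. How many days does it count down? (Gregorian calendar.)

Oct 4, 1780 → Oct 4, 1781: 365 days.
Oct 4, 1781 → Oct 4, 1782: 365 days.
Oct 4, 1782 → Oct 4, 1783: 365 days.
Oct 4, 1783 → Oct 4, 1784: 366 days (Feb 29, 1784 is in that span).
Oct 4, 1784 → Oct 4, 1785: 365 days.
Oct 4, 1785 → Oct 4, 1786: 365 days.
Oct 4, 1786 → Oct 4, 1787: 365 days.
Oct 4, 1787 → Oct 4, 1788: 366 days (Feb 29, 1788 is in that span).
Oct 4, 1788 → Oct 4, 1789: 365 days.
Oct 4, 1789 → Oct 4, 1790: 365 days.
Oct 4, 1790 → Oct 4, 1791: 365 days.
Oct 4, 1791 → Oct 4, 1792: 366 days (Feb 29, 1792 is in that span).
Oct 4, 1792 → Oct 4, 1793: 365 days.
Oct 4, 1793 → Oct 4, 1794: 365 days.
Oct 4, 1794 → Oct 4, 1795: 365 days.
Oct 4, 1795 → Oct 4, 1796: 366 days (Feb 29, 1796 is in that span).
Oct 4, 1796 → Nov 4, 1796: 31 days (October has 31).
Nov 4, 1796 → Dec 4, 1796: 30 days (November has 30).
Dec 4, 1796 → Dec 11, 1796: 7 days.
Total: 5912 days.

5912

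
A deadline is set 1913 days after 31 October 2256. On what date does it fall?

January 26, 2262

+365 (one year) → Oct 31, 2257 (1548 left).
+365 (one year) → Oct 31, 2258 (1183 left).
+365 (one year) → Oct 31, 2259 (818 left).
+366 (one year; includes Feb 29, 2260) → Oct 31, 2260 (452 left).
+365 (one year) → Oct 31, 2261 (87 left).
Oct has 31 days: +1 → Nov 1, 2261 (86 left).
Nov has 30 days: +30 → Dec 1, 2261 (56 left).
Dec has 31 days: +31 → Jan 1, 2262 (25 left).
+25 → Jan 26, 2262.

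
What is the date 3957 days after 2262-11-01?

+365 (one year) → Nov 1, 2263 (3592 left).
+366 (one year; includes Feb 29, 2264) → Nov 1, 2264 (3226 left).
+365 (one year) → Nov 1, 2265 (2861 left).
+365 (one year) → Nov 1, 2266 (2496 left).
+365 (one year) → Nov 1, 2267 (2131 left).
+366 (one year; includes Feb 29, 2268) → Nov 1, 2268 (1765 left).
+365 (one year) → Nov 1, 2269 (1400 left).
+365 (one year) → Nov 1, 2270 (1035 left).
+365 (one year) → Nov 1, 2271 (670 left).
+366 (one year; includes Feb 29, 2272) → Nov 1, 2272 (304 left).
Nov has 30 days: +30 → Dec 1, 2272 (274 left).
Dec has 31 days: +31 → Jan 1, 2273 (243 left).
Jan has 31 days: +31 → Feb 1, 2273 (212 left).
Feb has 28 days: +28 → Mar 1, 2273 (184 left).
Mar has 31 days: +31 → Apr 1, 2273 (153 left).
Apr has 30 days: +30 → May 1, 2273 (123 left).
May has 31 days: +31 → Jun 1, 2273 (92 left).
Jun has 30 days: +30 → Jul 1, 2273 (62 left).
Jul has 31 days: +31 → Aug 1, 2273 (31 left).
Aug has 31 days: +31 → Sep 1, 2273 (0 left).

September 1, 2273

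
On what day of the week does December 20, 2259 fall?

Doomsday rule: the anchor day for the 2200s is Friday. For year 59: 59÷12 = 4 r 11, and 11÷4 = 2, so 4+11+2 = 17.
Friday + 17 ≡ Monday — that's 2259's doomsday.
In December the doomsday date is Dec 12.
Dec 20 is 8 days after Dec 12; 8 mod 7 = 1, so Monday + 1 = Tuesday.

Tuesday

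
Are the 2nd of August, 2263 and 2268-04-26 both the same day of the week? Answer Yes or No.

Yes

From Aug 2, 2263 to Apr 26, 2268 is 1729 days.
1729 mod 7 = 0, so they are the same weekday.
(Aug 2, 2263 is a Sunday; Apr 26, 2268 is a Sunday.)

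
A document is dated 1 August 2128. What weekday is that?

Sunday

January 1, 2128 is a Thursday.
Jan 1, 2128 → Feb 1, 2128: 31 days (January has 31).
Feb 1, 2128 → Mar 1, 2128: 29 days (February has 29).
Mar 1, 2128 → Apr 1, 2128: 31 days (March has 31).
Apr 1, 2128 → May 1, 2128: 30 days (April has 30).
May 1, 2128 → Jun 1, 2128: 31 days (May has 31).
Jun 1, 2128 → Jul 1, 2128: 30 days (June has 30).
Jul 1, 2128 → Aug 1, 2128: 31 days.
Total: 213 days.
213 mod 7 = 3, so Thursday + 3 = Sunday.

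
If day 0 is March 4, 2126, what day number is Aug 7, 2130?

1617

Mar 4, 2126 → Mar 4, 2127: 365 days.
Mar 4, 2127 → Mar 4, 2128: 366 days (Feb 29, 2128 is in that span).
Mar 4, 2128 → Mar 4, 2129: 365 days.
Mar 4, 2129 → Mar 4, 2130: 365 days.
Mar 4, 2130 → Apr 4, 2130: 31 days (March has 31).
Apr 4, 2130 → May 4, 2130: 30 days (April has 30).
May 4, 2130 → Jun 4, 2130: 31 days (May has 31).
Jun 4, 2130 → Jul 4, 2130: 30 days (June has 30).
Jul 4, 2130 → Aug 4, 2130: 31 days (July has 31).
Aug 4, 2130 → Aug 7, 2130: 3 days.
Total: 1617 days.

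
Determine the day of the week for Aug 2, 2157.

Doomsday rule: the anchor day for the 2100s is Sunday. For year 57: 57÷12 = 4 r 9, and 9÷4 = 2, so 4+9+2 = 15.
Sunday + 15 ≡ Monday — that's 2157's doomsday.
In August the doomsday date is Aug 8.
Aug 2 is 6 days before Aug 8; 6 mod 7 = 6, so Monday − 6 = Tuesday.

Tuesday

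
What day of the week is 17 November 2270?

Doomsday rule: the anchor day for the 2200s is Friday. For year 70: 70÷12 = 5 r 10, and 10÷4 = 2, so 5+10+2 = 17.
Friday + 17 ≡ Monday — that's 2270's doomsday.
In November the doomsday date is Nov 7.
Nov 17 is 10 days after Nov 7; 10 mod 7 = 3, so Monday + 3 = Thursday.

Thursday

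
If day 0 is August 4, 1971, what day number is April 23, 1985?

5011

Aug 4, 1971 → Aug 4, 1972: 366 days (Feb 29, 1972 is in that span).
Aug 4, 1972 → Aug 4, 1973: 365 days.
Aug 4, 1973 → Aug 4, 1974: 365 days.
Aug 4, 1974 → Aug 4, 1975: 365 days.
Aug 4, 1975 → Aug 4, 1976: 366 days (Feb 29, 1976 is in that span).
Aug 4, 1976 → Aug 4, 1977: 365 days.
Aug 4, 1977 → Aug 4, 1978: 365 days.
Aug 4, 1978 → Aug 4, 1979: 365 days.
Aug 4, 1979 → Aug 4, 1980: 366 days (Feb 29, 1980 is in that span).
Aug 4, 1980 → Aug 4, 1981: 365 days.
Aug 4, 1981 → Aug 4, 1982: 365 days.
Aug 4, 1982 → Aug 4, 1983: 365 days.
Aug 4, 1983 → Aug 4, 1984: 366 days (Feb 29, 1984 is in that span).
Aug 4, 1984 → Sep 4, 1984: 31 days (August has 31).
Sep 4, 1984 → Oct 4, 1984: 30 days (September has 30).
Oct 4, 1984 → Nov 4, 1984: 31 days (October has 31).
Nov 4, 1984 → Dec 4, 1984: 30 days (November has 30).
Dec 4, 1984 → Jan 4, 1985: 31 days (December has 31).
Jan 4, 1985 → Feb 4, 1985: 31 days (January has 31).
Feb 4, 1985 → Mar 4, 1985: 28 days (February has 28).
Mar 4, 1985 → Apr 4, 1985: 31 days (March has 31).
Apr 4, 1985 → Apr 23, 1985: 19 days.
Total: 5011 days.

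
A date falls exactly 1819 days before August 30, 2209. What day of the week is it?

Thursday

First find the weekday of Aug 30, 2209. Doomsday rule: the anchor day for the 2200s is Friday. For year 09: 9÷12 = 0 r 9, and 9÷4 = 2, so 0+9+2 = 11.
Friday + 11 ≡ Tuesday — that's 2209's doomsday.
In August the doomsday date is Aug 8.
Aug 30 is 22 days after Aug 8; 22 mod 7 = 1, so Tuesday + 1 = Wednesday.
1819 mod 7 = 6, so 1819 days before a Wednesday is Wednesday − 6 = Thursday.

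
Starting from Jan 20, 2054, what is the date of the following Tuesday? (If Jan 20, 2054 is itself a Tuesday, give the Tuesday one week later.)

January 27, 2054

Jan 20, 2054 is a Tuesday.
From Tuesday to the next Tuesday is 7 days.
Jan 20, 2054 + 7 = Jan 27, 2054.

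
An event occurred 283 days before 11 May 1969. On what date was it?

−11 → Apr 30, 1969 (end of Apr, 30 days; 272 left).
−30 → Mar 31, 1969 (end of Mar, 31 days; 242 left).
−31 → Feb 28, 1969 (end of Feb, 28 days; 211 left).
−28 → Jan 31, 1969 (end of Jan, 31 days; 183 left).
−31 → Dec 31, 1968 (end of Dec, 31 days; 152 left).
−31 → Nov 30, 1968 (end of Nov, 30 days; 121 left).
−30 → Oct 31, 1968 (end of Oct, 31 days; 91 left).
−31 → Sep 30, 1968 (end of Sep, 30 days; 60 left).
−30 → Aug 31, 1968 (end of Aug, 31 days; 30 left).
−30 → Aug 1, 1968.

August 1, 1968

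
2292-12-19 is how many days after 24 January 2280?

Jan 24, 2280 → Jan 24, 2281: 366 days (Feb 29, 2280 is in that span).
Jan 24, 2281 → Jan 24, 2282: 365 days.
Jan 24, 2282 → Jan 24, 2283: 365 days.
Jan 24, 2283 → Jan 24, 2284: 365 days.
Jan 24, 2284 → Jan 24, 2285: 366 days (Feb 29, 2284 is in that span).
Jan 24, 2285 → Jan 24, 2286: 365 days.
Jan 24, 2286 → Jan 24, 2287: 365 days.
Jan 24, 2287 → Jan 24, 2288: 365 days.
Jan 24, 2288 → Jan 24, 2289: 366 days (Feb 29, 2288 is in that span).
Jan 24, 2289 → Jan 24, 2290: 365 days.
Jan 24, 2290 → Jan 24, 2291: 365 days.
Jan 24, 2291 → Jan 24, 2292: 365 days.
Jan 24, 2292 → Feb 24, 2292: 31 days (January has 31).
Feb 24, 2292 → Mar 24, 2292: 29 days (February has 29).
Mar 24, 2292 → Apr 24, 2292: 31 days (March has 31).
Apr 24, 2292 → May 24, 2292: 30 days (April has 30).
May 24, 2292 → Jun 24, 2292: 31 days (May has 31).
Jun 24, 2292 → Jul 24, 2292: 30 days (June has 30).
Jul 24, 2292 → Aug 24, 2292: 31 days (July has 31).
Aug 24, 2292 → Sep 24, 2292: 31 days (August has 31).
Sep 24, 2292 → Oct 24, 2292: 30 days (September has 30).
Oct 24, 2292 → Nov 24, 2292: 31 days (October has 31).
Nov 24, 2292 → Dec 19, 2292: 25 days.
Total: 4713 days.

4713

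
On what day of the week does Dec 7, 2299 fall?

Doomsday rule: the anchor day for the 2200s is Friday. For year 99: 99÷12 = 8 r 3, and 3÷4 = 0, so 8+3+0 = 11.
Friday + 11 ≡ Tuesday — that's 2299's doomsday.
In December the doomsday date is Dec 12.
Dec 7 is 5 days before Dec 12; 5 mod 7 = 5, so Tuesday − 5 = Thursday.

Thursday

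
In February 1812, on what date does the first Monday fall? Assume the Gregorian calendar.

February 1, 1812 is a Saturday.
The first Monday is therefore February 3 (2 days later).

February 3, 1812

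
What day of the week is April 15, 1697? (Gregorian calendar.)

Monday

Doomsday rule: the anchor day for the 1600s is Tuesday. For year 97: 97÷12 = 8 r 1, and 1÷4 = 0, so 8+1+0 = 9.
Tuesday + 9 ≡ Thursday — that's 1697's doomsday.
In April the doomsday date is Apr 4.
Apr 15 is 11 days after Apr 4; 11 mod 7 = 4, so Thursday + 4 = Monday.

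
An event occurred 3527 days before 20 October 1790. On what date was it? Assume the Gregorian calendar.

February 22, 1781

−365 (one year) → Oct 20, 1789 (3162 left).
−365 (one year) → Oct 20, 1788 (2797 left).
−366 (one year; includes Feb 29, 1788) → Oct 20, 1787 (2431 left).
−365 (one year) → Oct 20, 1786 (2066 left).
−365 (one year) → Oct 20, 1785 (1701 left).
−365 (one year) → Oct 20, 1784 (1336 left).
−366 (one year; includes Feb 29, 1784) → Oct 20, 1783 (970 left).
−365 (one year) → Oct 20, 1782 (605 left).
−365 (one year) → Oct 20, 1781 (240 left).
−20 → Sep 30, 1781 (end of Sep, 30 days; 220 left).
−30 → Aug 31, 1781 (end of Aug, 31 days; 190 left).
−31 → Jul 31, 1781 (end of Jul, 31 days; 159 left).
−31 → Jun 30, 1781 (end of Jun, 30 days; 128 left).
−30 → May 31, 1781 (end of May, 31 days; 98 left).
−31 → Apr 30, 1781 (end of Apr, 30 days; 67 left).
−30 → Mar 31, 1781 (end of Mar, 31 days; 37 left).
−31 → Feb 28, 1781 (end of Feb, 28 days; 6 left).
−6 → Feb 22, 1781.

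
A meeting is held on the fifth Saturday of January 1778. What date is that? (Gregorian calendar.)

January 31, 1778

January 1, 1778 is a Thursday.
The first Saturday is therefore January 3 (2 days later).
The fifth Saturday is 3 + 4×7 = January 31.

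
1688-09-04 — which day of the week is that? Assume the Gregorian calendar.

Doomsday rule: the anchor day for the 1600s is Tuesday. For year 88: 88÷12 = 7 r 4, and 4÷4 = 1, so 7+4+1 = 12.
Tuesday + 12 ≡ Sunday — that's 1688's doomsday.
In September the doomsday date is Sep 5.
Sep 4 is 1 day before Sep 5; 1 mod 7 = 1, so Sunday − 1 = Saturday.

Saturday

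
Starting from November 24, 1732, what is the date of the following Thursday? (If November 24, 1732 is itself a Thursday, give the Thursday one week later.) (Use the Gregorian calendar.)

November 27, 1732

Nov 24, 1732 is a Monday.
From Monday to the next Thursday is 3 days.
Nov 24, 1732 + 3 = Nov 27, 1732.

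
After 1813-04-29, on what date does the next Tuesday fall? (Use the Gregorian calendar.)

Apr 29, 1813 is a Thursday.
From Thursday to the next Tuesday is 5 days.
Apr 29, 1813 + 5 = May 4, 1813.

May 4, 1813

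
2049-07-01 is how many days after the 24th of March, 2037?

4482

Mar 24, 2037 → Mar 24, 2038: 365 days.
Mar 24, 2038 → Mar 24, 2039: 365 days.
Mar 24, 2039 → Mar 24, 2040: 366 days (Feb 29, 2040 is in that span).
Mar 24, 2040 → Mar 24, 2041: 365 days.
Mar 24, 2041 → Mar 24, 2042: 365 days.
Mar 24, 2042 → Mar 24, 2043: 365 days.
Mar 24, 2043 → Mar 24, 2044: 366 days (Feb 29, 2044 is in that span).
Mar 24, 2044 → Mar 24, 2045: 365 days.
Mar 24, 2045 → Mar 24, 2046: 365 days.
Mar 24, 2046 → Mar 24, 2047: 365 days.
Mar 24, 2047 → Mar 24, 2048: 366 days (Feb 29, 2048 is in that span).
Mar 24, 2048 → Mar 24, 2049: 365 days.
Mar 24, 2049 → Apr 24, 2049: 31 days (March has 31).
Apr 24, 2049 → May 24, 2049: 30 days (April has 30).
May 24, 2049 → Jun 24, 2049: 31 days (May has 31).
Jun 24, 2049 → Jul 1, 2049: 7 days.
Total: 4482 days.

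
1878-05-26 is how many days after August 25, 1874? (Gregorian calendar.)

1370

Aug 25, 1874 → Aug 25, 1875: 365 days.
Aug 25, 1875 → Aug 25, 1876: 366 days (Feb 29, 1876 is in that span).
Aug 25, 1876 → Aug 25, 1877: 365 days.
Aug 25, 1877 → Sep 25, 1877: 31 days (August has 31).
Sep 25, 1877 → Oct 25, 1877: 30 days (September has 30).
Oct 25, 1877 → Nov 25, 1877: 31 days (October has 31).
Nov 25, 1877 → Dec 25, 1877: 30 days (November has 30).
Dec 25, 1877 → Jan 25, 1878: 31 days (December has 31).
Jan 25, 1878 → Feb 25, 1878: 31 days (January has 31).
Feb 25, 1878 → Mar 25, 1878: 28 days (February has 28).
Mar 25, 1878 → Apr 25, 1878: 31 days (March has 31).
Apr 25, 1878 → May 25, 1878: 30 days (April has 30).
May 25, 1878 → May 26, 1878: 1 days.
Total: 1370 days.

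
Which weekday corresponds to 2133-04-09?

Doomsday rule: the anchor day for the 2100s is Sunday. For year 33: 33÷12 = 2 r 9, and 9÷4 = 2, so 2+9+2 = 13.
Sunday + 13 ≡ Saturday — that's 2133's doomsday.
In April the doomsday date is Apr 4.
Apr 9 is 5 days after Apr 4; 5 mod 7 = 5, so Saturday + 5 = Thursday.

Thursday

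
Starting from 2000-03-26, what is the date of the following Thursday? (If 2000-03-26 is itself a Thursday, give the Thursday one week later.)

Mar 26, 2000 is a Sunday.
From Sunday to the next Thursday is 4 days.
Mar 26, 2000 + 4 = Mar 30, 2000.

March 30, 2000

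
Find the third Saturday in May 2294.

May 19, 2294

May 1, 2294 is a Tuesday.
The first Saturday is therefore May 5 (4 days later).
The third Saturday is 5 + 2×7 = May 19.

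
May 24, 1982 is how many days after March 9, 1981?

441

Mar 9, 1981 → Mar 9, 1982: 365 days.
Mar 9, 1982 → Apr 9, 1982: 31 days (March has 31).
Apr 9, 1982 → May 9, 1982: 30 days (April has 30).
May 9, 1982 → May 24, 1982: 15 days.
Total: 441 days.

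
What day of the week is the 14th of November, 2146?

Doomsday rule: the anchor day for the 2100s is Sunday. For year 46: 46÷12 = 3 r 10, and 10÷4 = 2, so 3+10+2 = 15.
Sunday + 15 ≡ Monday — that's 2146's doomsday.
In November the doomsday date is Nov 7.
Nov 14 is 7 days after Nov 7; 7 mod 7 = 0, so Monday + 0 = Monday.

Monday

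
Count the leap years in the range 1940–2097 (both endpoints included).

40

Multiples of 4 in [1940,2097]: 40.
Of those, multiples of 100: 1 (not leap unless ÷400).
Multiples of 400: 1.
Leap years = 40 − 1 + 1 = 40.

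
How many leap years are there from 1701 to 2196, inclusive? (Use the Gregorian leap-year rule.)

Multiples of 4 in [1701,2196]: 124.
Of those, multiples of 100: 4 (not leap unless ÷400).
Multiples of 400: 1.
Leap years = 124 − 4 + 1 = 121.

121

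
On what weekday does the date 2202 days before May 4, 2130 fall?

Sunday

First find the weekday of May 4, 2130. Doomsday rule: the anchor day for the 2100s is Sunday. For year 30: 30÷12 = 2 r 6, and 6÷4 = 1, so 2+6+1 = 9.
Sunday + 9 ≡ Tuesday — that's 2130's doomsday.
In May the doomsday date is May 9.
May 4 is 5 days before May 9; 5 mod 7 = 5, so Tuesday − 5 = Thursday.
2202 mod 7 = 4, so 2202 days before a Thursday is Thursday − 4 = Sunday.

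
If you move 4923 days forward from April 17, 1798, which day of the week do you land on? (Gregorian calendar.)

Thursday

Apr 17, 1798 is a Tuesday.
4923 mod 7 = 2, so 4923 days after a Tuesday is Tuesday + 2 = Thursday.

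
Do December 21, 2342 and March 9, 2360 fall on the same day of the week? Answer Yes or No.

From Dec 21, 2342 to Mar 9, 2360 is 6288 days.
6288 mod 7 = 2, so they are different weekdays.
(Dec 21, 2342 is a Monday; Mar 9, 2360 is a Wednesday.)

No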